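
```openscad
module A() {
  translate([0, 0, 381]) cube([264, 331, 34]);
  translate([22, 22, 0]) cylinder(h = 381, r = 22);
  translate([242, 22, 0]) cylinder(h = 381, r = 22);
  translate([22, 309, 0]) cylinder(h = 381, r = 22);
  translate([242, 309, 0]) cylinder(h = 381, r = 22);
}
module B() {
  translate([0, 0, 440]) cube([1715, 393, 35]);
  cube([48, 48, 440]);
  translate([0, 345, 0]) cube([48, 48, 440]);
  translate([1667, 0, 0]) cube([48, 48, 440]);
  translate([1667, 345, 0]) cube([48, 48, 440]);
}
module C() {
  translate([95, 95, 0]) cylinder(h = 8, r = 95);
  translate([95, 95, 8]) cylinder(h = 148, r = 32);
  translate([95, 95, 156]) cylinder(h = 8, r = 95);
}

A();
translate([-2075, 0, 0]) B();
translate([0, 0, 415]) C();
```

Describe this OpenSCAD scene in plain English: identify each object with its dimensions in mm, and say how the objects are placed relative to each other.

A is a simple wooden stool: a rectangular seat 264 mm (x) by 331 mm (y), 34 mm thick, top face at z = 415 mm, on four round legs, each 44 mm in diameter. The legs rest on z = 0, each leg's axis is inset half a diameter from the nearest pair of seat edges (so the leg's bounding box is flush with the corner).

B is a bench: a 1715×393 mm seat slab, 35 mm thick, top at z = 475 mm, on four 48×48 mm square legs flush with the seat corners and standing on z = 0.

C is a spool: two coaxial disc flanges of radius 95 mm and thickness 8 mm, joined by a core cylinder of radius 32 mm and height 148 mm. The lower flange rests on z = 0 and the three cylinders share a vertical axis.

The bench is on the floor beside the stool on its −x side. The spool is on top of the stool.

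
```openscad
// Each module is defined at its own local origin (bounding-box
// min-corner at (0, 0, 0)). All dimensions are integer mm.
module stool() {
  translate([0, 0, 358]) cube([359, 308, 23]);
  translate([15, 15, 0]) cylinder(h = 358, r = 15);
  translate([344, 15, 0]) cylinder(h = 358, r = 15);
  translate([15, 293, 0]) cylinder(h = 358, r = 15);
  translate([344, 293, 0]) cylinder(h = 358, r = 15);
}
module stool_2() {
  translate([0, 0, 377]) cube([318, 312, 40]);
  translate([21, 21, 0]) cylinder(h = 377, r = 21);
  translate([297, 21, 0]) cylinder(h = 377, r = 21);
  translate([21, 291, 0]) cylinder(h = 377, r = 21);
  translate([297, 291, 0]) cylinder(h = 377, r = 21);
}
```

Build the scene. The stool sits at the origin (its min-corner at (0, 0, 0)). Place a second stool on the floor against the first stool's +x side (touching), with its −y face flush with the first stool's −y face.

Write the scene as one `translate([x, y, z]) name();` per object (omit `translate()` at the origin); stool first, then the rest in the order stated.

stool();
translate([359, 0, 0]) stool_2();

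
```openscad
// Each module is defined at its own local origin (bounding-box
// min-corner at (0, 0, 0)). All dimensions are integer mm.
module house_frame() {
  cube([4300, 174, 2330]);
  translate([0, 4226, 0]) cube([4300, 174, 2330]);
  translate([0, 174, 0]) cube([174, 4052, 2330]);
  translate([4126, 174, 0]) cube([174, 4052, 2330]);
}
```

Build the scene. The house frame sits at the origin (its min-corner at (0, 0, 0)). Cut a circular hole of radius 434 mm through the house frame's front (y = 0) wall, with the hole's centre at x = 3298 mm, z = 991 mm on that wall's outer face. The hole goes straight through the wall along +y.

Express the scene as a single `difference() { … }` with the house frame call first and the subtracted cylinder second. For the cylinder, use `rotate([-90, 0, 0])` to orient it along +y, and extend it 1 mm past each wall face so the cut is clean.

difference() {
  house_frame();
  translate([3298, -1, 991]) rotate([-90, 0, 0]) cylinder(h = 176, r = 434);
}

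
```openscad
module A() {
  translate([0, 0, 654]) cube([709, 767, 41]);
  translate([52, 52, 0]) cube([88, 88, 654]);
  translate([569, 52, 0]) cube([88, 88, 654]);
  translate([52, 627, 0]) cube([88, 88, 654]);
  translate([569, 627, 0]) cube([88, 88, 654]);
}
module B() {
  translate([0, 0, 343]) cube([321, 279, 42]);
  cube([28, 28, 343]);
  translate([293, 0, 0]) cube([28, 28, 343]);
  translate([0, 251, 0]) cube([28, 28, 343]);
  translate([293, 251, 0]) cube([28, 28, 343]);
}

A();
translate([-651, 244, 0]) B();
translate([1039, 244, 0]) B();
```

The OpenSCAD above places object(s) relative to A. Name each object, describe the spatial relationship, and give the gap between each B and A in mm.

Each stool's nearest face is 330 mm from the table's bounding box.

A is a table. B is a stool. Two stools sit around the table at the −x, +x sides. The gap between each stool and the table is 330 mm.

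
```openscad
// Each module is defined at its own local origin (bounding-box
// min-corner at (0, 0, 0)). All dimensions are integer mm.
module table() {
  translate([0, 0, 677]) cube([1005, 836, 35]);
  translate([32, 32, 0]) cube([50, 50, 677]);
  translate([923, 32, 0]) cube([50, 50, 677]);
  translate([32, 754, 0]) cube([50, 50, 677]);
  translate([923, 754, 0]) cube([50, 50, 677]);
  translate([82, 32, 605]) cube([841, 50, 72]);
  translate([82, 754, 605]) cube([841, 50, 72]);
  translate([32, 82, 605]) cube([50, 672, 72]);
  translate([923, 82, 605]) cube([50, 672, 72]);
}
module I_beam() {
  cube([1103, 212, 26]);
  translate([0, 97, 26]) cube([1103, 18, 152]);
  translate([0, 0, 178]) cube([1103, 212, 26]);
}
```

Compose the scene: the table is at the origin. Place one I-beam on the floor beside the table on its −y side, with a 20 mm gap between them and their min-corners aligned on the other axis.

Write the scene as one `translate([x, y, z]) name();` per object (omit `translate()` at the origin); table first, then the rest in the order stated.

table();
translate([0, -232, 0]) I_beam();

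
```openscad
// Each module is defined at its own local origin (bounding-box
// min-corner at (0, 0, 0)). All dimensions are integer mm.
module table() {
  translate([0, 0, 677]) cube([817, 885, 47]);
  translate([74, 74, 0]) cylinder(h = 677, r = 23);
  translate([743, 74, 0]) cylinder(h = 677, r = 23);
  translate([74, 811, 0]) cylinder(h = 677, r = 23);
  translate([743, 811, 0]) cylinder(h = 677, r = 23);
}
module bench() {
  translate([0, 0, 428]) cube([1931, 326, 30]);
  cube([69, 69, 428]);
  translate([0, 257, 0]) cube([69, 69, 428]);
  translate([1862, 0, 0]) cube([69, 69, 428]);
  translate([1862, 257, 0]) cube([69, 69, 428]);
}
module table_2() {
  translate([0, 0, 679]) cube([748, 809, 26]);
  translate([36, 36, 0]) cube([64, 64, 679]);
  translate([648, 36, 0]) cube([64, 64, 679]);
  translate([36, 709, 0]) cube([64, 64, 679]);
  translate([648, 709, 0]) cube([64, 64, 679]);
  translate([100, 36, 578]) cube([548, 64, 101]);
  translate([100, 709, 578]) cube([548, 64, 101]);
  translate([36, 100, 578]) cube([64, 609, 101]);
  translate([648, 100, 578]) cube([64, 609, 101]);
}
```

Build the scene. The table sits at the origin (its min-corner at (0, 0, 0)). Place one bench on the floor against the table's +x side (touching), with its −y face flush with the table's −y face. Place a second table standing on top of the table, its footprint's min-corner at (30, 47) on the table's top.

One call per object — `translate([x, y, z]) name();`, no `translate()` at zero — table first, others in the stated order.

table();
translate([817, 0, 0]) bench();
translate([30, 47, 724]) table_2();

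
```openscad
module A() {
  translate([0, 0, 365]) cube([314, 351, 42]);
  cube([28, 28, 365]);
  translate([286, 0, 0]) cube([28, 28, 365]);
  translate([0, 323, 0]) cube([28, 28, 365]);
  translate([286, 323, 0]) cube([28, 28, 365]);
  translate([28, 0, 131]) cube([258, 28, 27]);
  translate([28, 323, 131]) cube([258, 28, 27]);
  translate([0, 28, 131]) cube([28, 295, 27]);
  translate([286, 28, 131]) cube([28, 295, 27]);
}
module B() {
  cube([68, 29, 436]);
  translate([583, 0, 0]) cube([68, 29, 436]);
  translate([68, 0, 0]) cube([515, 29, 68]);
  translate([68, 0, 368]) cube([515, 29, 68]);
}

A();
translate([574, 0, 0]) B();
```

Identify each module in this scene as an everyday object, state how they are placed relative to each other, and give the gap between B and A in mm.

A is a stool. B is a picture frame. The picture frame is on the floor beside the stool on its +x side. The gap between the picture frame and the stool is 260 mm.

The picture frame's nearest face is 260 mm from the stool's +x face.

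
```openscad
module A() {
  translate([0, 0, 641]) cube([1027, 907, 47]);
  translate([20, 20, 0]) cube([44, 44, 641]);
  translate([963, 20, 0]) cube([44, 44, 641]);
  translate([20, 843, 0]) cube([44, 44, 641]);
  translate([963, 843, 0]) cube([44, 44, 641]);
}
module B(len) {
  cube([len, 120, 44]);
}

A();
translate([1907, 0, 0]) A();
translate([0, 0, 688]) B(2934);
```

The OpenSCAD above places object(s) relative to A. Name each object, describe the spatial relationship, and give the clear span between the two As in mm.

Second table starts at x = 1907; first ends at x = 1027; clear span = 1907 − 1027 = 880 mm.

A is a table. B is a beam. A beam spans the tops of two tables. The clear span between the two tables is 880 mm.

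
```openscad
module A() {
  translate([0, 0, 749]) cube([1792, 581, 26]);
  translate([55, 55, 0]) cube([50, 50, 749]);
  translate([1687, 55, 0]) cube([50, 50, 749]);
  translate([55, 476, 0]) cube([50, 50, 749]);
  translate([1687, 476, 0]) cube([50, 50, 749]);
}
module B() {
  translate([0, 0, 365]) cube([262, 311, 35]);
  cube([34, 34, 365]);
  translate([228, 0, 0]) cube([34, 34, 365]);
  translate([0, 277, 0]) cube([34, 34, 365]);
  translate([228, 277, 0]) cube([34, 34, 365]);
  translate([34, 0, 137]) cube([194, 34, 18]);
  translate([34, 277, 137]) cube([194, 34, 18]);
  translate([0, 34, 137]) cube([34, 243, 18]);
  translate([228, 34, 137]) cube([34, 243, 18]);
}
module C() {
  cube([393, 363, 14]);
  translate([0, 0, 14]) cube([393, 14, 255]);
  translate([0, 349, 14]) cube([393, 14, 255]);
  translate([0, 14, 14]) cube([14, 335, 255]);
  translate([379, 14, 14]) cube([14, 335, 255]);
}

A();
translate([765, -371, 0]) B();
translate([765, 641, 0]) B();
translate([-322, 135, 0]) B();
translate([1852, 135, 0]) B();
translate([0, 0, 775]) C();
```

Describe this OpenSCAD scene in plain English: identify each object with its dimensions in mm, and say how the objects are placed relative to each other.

A is a table: top 1792 mm (x) × 581 mm (y), 26 mm thick, upper face at z = 775 mm, on four 50×50 mm square legs, each inset 55 mm from the nearest pair of top edges, running from z = 0 to the bottom of the top.

B is a four-legged stool. The seat is 262×311 mm, 35 mm thick, top at z = 400 mm. It stands on four square legs, each 34×34 mm in cross-section, from z = 0 to the seat underside, each flush with a corner of the seat. Four stretchers, 34 mm wide and 18 mm tall, connect adjacent legs with their undersides at z = 137 mm, each running between the inner faces of the legs it joins and aligned with the legs' outer faces on the other axis.

C is an open-topped rectangular box: outside dimensions 393×363×269 mm, with a uniform wall and base thickness of 14 mm. The base is a full 393×363 slab on the floor; four walls sit on top of the base. The front and back walls (the −y and +y sides) span the full width; the two side walls fit between them.

Four stools sit around the table at the −y, +y, −x, +x sides. The open box is on top of the table.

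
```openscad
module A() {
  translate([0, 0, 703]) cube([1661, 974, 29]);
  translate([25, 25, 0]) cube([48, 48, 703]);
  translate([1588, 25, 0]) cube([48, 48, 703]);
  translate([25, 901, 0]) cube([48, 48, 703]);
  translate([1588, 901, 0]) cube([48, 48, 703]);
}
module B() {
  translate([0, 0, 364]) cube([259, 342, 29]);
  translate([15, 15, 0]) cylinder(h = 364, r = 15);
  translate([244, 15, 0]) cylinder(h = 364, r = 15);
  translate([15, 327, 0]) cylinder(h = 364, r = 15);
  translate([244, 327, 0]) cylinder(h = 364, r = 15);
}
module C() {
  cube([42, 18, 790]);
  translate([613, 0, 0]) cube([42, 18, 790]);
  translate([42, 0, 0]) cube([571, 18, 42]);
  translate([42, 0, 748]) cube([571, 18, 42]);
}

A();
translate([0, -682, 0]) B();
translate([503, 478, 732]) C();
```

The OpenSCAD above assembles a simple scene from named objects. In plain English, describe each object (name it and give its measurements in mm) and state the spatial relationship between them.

A is a rectangular dining table. The top is 1661×974×29 mm with its upper surface at z = 732 mm. It stands on four 48×48 mm square legs, each inset 25 mm from the nearest pair of top edges, running from the floor to the underside of the top.

B is a four-legged stool. The seat is a 259×342×29 mm slab whose top surface is at z = 393 mm; four round legs, each 30 mm in diameter, run from the floor (z = 0) to the underside of the seat, each leg's axis is inset half a diameter from the nearest pair of seat edges (so the leg's bounding box is flush with the corner).

C is a rectangular picture frame lying in the x–z plane (depth along y). The opening is 571 mm wide (x) by 706 mm tall (z), surrounded by a border 42 mm wide on all four sides. The frame is 18 mm deep and is made of two full-height vertical stiles with two horizontal rails fitted between them.

The stool is on the floor beside the table on its −y side. The picture frame is on top of the table, centred.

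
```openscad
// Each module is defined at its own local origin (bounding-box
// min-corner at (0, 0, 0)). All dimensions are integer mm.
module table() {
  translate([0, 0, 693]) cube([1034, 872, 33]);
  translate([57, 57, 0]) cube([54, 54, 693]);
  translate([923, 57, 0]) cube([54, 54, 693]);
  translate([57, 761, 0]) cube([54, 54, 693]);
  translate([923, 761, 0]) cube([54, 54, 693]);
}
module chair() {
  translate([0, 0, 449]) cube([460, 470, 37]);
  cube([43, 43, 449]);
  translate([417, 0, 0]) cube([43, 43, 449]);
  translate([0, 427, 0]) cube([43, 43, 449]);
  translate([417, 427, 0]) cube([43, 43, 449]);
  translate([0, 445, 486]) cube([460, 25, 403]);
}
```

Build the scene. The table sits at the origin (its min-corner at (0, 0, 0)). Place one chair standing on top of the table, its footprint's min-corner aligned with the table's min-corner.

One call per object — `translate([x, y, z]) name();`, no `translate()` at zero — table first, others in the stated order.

table();
translate([0, 0, 726]) chair();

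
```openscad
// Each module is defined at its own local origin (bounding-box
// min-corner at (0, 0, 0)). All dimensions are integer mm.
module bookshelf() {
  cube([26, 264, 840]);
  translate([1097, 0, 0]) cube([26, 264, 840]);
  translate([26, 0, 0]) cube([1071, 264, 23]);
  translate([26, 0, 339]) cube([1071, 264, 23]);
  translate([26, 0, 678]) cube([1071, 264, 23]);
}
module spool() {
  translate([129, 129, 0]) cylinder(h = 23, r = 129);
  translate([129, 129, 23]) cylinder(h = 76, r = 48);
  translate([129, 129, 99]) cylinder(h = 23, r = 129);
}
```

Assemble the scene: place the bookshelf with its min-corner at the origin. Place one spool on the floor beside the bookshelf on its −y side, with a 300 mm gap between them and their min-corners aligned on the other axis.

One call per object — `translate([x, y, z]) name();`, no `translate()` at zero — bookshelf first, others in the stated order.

bookshelf();
translate([0, -558, 0]) spool();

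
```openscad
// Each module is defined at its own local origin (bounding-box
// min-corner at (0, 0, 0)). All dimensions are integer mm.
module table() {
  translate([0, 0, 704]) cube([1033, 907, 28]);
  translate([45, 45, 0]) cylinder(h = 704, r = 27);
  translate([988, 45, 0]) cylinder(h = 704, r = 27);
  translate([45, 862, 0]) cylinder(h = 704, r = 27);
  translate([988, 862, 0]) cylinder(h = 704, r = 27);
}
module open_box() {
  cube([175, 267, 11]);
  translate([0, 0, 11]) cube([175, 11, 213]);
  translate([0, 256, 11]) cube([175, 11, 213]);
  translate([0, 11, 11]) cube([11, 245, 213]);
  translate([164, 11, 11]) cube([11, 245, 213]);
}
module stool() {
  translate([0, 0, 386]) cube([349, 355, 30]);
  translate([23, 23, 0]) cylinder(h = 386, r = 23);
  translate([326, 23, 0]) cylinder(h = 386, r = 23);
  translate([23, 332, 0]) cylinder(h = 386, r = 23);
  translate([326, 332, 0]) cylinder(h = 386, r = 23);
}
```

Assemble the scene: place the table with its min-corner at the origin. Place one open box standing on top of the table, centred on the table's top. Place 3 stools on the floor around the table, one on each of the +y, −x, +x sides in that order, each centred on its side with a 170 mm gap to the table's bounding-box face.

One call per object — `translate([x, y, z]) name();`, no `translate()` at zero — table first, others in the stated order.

table();
translate([429, 320, 732]) open_box();
translate([342, 1077, 0]) stool();
translate([-519, 276, 0]) stool();
translate([1203, 276, 0]) stool();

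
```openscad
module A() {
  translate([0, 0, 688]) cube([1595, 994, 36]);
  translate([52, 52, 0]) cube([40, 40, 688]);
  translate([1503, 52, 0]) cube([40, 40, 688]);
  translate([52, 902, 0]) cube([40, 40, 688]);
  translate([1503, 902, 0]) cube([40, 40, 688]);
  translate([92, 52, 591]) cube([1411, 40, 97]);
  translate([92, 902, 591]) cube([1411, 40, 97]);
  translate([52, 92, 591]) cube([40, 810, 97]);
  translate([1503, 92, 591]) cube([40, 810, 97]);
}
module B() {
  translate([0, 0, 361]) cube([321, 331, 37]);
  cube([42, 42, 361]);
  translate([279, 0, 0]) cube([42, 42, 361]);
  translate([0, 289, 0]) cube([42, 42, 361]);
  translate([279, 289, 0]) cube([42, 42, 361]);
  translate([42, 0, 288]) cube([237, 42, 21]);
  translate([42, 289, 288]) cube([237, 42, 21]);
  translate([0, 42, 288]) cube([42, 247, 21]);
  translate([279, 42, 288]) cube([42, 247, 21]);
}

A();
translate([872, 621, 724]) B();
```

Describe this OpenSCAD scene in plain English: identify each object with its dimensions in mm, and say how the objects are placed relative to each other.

A is a rectangular dining table. The top is 1595×994×36 mm with its upper surface at z = 724 mm. It stands on four 40×40 mm square legs, each inset 52 mm from the nearest pair of top edges, running from the floor to the underside of the top. Four apron rails, 40 mm thick and 97 mm tall, run between adjacent legs with their top edges flush with the underside of the top and their outer faces flush with the legs' outer faces.

B is a four-legged stool. The seat is a 321×331×37 mm slab whose top surface is at z = 398 mm; four square legs, each 42×42 mm in cross-section, run from the floor (z = 0) to the underside of the seat, each flush with a corner of the seat. Four stretchers, 42 mm wide and 21 mm tall, connect adjacent legs with their undersides at z = 288 mm, each running between the inner faces of the legs it joins and aligned with the legs' outer faces on the other axis.

The stool is on top of the table.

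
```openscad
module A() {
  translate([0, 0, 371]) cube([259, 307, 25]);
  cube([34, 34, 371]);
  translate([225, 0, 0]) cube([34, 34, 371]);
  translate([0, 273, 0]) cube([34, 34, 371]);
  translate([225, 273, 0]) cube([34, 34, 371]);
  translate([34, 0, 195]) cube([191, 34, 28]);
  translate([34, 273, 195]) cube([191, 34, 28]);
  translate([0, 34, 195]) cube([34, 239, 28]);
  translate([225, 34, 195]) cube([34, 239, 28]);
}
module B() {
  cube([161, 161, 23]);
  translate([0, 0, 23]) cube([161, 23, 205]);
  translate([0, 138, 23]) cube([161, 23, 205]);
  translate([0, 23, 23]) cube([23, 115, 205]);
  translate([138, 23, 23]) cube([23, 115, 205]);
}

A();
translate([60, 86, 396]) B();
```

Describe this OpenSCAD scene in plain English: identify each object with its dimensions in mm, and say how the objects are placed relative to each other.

A is a four-legged stool. The seat is 259×307 mm, 25 mm thick, top at z = 396 mm. It stands on four square legs, each 34×34 mm in cross-section, from z = 0 to the seat underside, each flush with a corner of the seat. Four stretchers, 34 mm wide and 28 mm tall, connect adjacent legs with their undersides at z = 195 mm, each running between the inner faces of the legs it joins and aligned with the legs' outer faces on the other axis.

B is an open-topped rectangular box: outside dimensions 161×161×228 mm, with a uniform wall and base thickness of 23 mm. The base is a full 161×161 slab on the floor; four walls sit on top of the base. The front and back walls (the −y and +y sides) span the full width; the two side walls fit between them.

The open box is on top of the stool.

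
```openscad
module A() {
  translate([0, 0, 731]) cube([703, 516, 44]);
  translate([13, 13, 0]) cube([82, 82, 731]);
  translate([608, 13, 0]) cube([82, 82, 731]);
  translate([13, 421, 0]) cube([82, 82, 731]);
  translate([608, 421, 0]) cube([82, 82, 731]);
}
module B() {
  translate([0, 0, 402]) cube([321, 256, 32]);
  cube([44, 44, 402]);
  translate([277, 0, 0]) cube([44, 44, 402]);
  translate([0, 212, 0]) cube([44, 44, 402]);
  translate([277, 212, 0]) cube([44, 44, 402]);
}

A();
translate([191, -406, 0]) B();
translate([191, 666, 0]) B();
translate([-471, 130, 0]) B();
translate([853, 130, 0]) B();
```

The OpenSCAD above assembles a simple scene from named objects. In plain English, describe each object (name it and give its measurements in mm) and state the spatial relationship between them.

A is a table: top 703 mm (x) × 516 mm (y), 44 mm thick, upper face at z = 775 mm, on four 82×82 mm square legs, each inset 13 mm from the nearest pair of top edges, running from z = 0 to the bottom of the top.

B is a simple wooden stool: a rectangular seat 321 mm (x) by 256 mm (y), 32 mm thick, top face at z = 434 mm, on four square legs, each 44×44 mm in cross-section. The legs rest on z = 0, each flush with a corner of the seat.

Four stools sit around the table at the −y, +y, −x, +x sides.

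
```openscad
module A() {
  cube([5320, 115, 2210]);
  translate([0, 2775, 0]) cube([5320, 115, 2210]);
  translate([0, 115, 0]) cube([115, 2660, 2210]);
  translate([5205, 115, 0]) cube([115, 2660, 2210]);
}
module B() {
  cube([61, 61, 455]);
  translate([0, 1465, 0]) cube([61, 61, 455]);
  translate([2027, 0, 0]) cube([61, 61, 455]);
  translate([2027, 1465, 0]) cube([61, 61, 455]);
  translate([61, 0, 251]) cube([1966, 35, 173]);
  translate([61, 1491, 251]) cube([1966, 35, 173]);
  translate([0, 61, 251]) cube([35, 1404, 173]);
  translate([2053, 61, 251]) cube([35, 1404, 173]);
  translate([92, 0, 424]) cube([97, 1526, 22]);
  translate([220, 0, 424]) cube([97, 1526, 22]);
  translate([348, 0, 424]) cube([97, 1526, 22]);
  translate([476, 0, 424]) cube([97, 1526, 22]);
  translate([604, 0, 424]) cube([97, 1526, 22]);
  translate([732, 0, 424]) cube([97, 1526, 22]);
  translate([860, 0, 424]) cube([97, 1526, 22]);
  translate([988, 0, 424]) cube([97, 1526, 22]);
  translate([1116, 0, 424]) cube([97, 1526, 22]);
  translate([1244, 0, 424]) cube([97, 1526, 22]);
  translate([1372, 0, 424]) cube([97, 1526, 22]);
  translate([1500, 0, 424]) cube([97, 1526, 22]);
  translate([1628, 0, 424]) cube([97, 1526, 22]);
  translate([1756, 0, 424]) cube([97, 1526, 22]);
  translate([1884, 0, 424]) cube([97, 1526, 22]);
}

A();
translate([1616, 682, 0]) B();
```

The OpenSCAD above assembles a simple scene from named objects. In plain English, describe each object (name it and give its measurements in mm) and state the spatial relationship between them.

A is a box-shaped house frame (walls only): outside footprint 5320×2890 mm, wall height 2210 mm, wall thickness 115 mm. The two y-facing walls run the full x-width; the two x-facing walls fit between the inner faces of the y-facing walls.

B is a bed frame 2088 mm long (x) by 1526 mm wide (y). Four 61×61 mm corner posts, 455 mm tall, at the corners of the footprint. Four rails of 35 mm thickness and 173 mm height run between adjacent posts with their undersides at z = 251 mm, their outer faces flush with the outside of the frame (the two x-running rails run between the posts' inner faces; the two y-running rails run between the posts' inner faces). 15 slats, each 97 mm wide (x) and 22 mm thick, lie across the top of the two x-running rails, running the full 1526 mm width of the frame in y; the slats are evenly spaced along x between the inner faces of the end posts with equal gaps (rounded down to the nearest mm) at the −x end and between each pair — any rounding remainder accumulates at the +x end.

The bed frame sits inside the house frame, centred.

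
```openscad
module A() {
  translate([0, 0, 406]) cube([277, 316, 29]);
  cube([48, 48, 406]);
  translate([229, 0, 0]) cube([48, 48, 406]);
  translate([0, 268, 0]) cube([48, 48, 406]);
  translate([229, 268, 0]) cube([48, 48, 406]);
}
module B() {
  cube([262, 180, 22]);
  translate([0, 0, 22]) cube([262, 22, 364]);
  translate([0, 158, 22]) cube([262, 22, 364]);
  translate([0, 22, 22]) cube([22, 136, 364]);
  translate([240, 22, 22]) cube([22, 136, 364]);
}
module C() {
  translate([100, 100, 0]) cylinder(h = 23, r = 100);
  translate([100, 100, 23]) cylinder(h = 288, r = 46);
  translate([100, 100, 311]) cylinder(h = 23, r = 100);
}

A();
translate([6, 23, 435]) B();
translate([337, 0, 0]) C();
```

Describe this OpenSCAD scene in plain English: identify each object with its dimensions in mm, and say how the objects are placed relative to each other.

A is a simple wooden stool: a rectangular seat 277 mm (x) by 316 mm (y), 29 mm thick, top face at z = 435 mm, on four square legs, each 48×48 mm in cross-section. The legs rest on z = 0, each flush with a corner of the seat.

B is an open-topped rectangular box: outside dimensions 262×180×386 mm, with a uniform wall and base thickness of 22 mm. The base is a full 262×180 slab on the floor; four walls sit on top of the base. The front and back walls (the −y and +y sides) span the full width; the two side walls fit between them.

C is a spool: two coaxial disc flanges of radius 100 mm and thickness 23 mm, joined by a core cylinder of radius 46 mm and height 288 mm. The lower flange rests on z = 0 and the three cylinders share a vertical axis.

The open box is on top of the stool. The spool is on the floor beside the stool on its +x side.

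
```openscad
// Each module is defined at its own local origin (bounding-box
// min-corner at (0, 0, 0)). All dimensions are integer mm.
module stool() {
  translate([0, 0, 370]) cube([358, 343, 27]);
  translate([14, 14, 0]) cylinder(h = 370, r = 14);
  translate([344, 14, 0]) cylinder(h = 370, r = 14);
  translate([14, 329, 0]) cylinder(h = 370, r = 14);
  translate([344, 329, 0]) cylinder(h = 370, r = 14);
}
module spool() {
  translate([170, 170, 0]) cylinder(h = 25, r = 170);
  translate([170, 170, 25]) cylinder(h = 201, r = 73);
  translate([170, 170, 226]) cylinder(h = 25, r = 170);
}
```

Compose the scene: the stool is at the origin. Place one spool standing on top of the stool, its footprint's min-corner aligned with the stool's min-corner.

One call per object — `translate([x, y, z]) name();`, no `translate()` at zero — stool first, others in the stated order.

stool();
translate([0, 0, 397]) spool();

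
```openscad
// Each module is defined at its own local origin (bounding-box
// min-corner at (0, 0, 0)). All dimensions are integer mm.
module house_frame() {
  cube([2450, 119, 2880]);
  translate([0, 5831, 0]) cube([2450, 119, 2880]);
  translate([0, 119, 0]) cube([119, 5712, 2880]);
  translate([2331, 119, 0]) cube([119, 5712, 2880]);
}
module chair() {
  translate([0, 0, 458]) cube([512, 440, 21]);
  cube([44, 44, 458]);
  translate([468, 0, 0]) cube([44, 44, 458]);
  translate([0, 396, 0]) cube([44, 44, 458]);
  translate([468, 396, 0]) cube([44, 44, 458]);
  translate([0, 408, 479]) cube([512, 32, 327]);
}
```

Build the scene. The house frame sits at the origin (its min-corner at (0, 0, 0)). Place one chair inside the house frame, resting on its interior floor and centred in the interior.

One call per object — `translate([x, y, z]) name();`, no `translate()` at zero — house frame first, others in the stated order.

house_frame();
translate([969, 2755, 0]) chair();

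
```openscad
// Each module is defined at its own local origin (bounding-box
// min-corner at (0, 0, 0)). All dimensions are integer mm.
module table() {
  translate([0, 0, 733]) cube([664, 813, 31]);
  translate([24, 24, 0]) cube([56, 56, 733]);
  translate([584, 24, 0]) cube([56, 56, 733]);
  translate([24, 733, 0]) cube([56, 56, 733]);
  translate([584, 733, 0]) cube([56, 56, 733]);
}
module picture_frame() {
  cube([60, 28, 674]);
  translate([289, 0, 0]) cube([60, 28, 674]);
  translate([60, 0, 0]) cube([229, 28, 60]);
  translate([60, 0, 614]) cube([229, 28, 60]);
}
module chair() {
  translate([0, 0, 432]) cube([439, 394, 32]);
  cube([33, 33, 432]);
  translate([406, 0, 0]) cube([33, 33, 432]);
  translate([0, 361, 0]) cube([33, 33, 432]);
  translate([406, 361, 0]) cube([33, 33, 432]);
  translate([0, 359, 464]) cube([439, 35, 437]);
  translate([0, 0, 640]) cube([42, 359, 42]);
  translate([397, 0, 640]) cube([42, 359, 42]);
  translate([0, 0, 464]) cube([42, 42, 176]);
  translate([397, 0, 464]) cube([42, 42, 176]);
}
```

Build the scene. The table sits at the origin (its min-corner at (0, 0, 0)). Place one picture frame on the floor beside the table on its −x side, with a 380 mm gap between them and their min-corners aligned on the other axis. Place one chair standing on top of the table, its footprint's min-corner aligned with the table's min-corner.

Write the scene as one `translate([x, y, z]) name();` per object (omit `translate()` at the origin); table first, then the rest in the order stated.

table();
translate([-729, 0, 0]) picture_frame();
translate([0, 0, 764]) chair();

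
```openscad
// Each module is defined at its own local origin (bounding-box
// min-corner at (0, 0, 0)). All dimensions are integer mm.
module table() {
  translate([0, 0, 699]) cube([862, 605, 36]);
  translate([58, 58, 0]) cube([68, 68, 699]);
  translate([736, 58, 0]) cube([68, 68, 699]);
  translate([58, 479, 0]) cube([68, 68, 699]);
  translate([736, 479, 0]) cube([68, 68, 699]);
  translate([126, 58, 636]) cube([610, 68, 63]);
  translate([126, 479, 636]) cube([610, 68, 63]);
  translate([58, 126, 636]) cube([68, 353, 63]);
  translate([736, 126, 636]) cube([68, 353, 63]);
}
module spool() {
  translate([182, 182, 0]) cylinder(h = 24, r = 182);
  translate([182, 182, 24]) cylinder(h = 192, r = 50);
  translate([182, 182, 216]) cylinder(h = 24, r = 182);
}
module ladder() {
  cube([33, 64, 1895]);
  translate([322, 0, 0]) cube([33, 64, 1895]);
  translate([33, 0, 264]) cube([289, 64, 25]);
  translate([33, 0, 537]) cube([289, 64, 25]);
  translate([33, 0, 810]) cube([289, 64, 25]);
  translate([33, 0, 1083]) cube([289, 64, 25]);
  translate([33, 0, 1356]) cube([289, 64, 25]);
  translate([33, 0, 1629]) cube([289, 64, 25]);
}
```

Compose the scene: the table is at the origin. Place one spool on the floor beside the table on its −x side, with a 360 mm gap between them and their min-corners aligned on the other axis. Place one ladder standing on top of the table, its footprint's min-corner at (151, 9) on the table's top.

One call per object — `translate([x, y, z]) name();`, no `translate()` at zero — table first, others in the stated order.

table();
translate([-724, 0, 0]) spool();
translate([151, 9, 735]) ladder();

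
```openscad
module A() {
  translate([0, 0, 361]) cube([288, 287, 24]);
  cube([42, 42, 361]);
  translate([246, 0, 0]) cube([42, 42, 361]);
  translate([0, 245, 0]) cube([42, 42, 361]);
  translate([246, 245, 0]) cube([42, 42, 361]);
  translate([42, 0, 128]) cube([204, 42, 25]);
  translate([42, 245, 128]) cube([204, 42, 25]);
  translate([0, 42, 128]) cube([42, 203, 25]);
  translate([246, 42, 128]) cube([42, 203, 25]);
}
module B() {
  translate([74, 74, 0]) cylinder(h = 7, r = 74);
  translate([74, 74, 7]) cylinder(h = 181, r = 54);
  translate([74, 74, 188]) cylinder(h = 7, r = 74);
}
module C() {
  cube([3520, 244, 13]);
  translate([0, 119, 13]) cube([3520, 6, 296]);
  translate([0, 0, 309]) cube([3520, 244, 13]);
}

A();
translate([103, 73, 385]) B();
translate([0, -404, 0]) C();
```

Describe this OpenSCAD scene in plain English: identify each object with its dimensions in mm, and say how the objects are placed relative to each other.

A is a simple wooden stool: a rectangular seat 288 mm (x) by 287 mm (y), 24 mm thick, top face at z = 385 mm, on four square legs, each 42×42 mm in cross-section. The legs rest on z = 0, each flush with a corner of the seat. Four stretchers, 42 mm wide and 25 mm tall, connect adjacent legs with their undersides at z = 128 mm, each running between the inner faces of the legs it joins and aligned with the legs' outer faces on the other axis.

B is a spool: two coaxial disc flanges of radius 74 mm and thickness 7 mm, joined by a core cylinder of radius 54 mm and height 181 mm. The lower flange rests on z = 0 and the three cylinders share a vertical axis.

C is an I-beam lying along x, 3520 mm long. Overall section height 322 mm. Two flanges 244 mm wide (y) and 13 mm thick, one on the floor and one at the top; a web 6 mm thick runs between them, centred on the flange width.

The spool is on top of the stool. The I-beam is on the floor beside the stool on its −y side.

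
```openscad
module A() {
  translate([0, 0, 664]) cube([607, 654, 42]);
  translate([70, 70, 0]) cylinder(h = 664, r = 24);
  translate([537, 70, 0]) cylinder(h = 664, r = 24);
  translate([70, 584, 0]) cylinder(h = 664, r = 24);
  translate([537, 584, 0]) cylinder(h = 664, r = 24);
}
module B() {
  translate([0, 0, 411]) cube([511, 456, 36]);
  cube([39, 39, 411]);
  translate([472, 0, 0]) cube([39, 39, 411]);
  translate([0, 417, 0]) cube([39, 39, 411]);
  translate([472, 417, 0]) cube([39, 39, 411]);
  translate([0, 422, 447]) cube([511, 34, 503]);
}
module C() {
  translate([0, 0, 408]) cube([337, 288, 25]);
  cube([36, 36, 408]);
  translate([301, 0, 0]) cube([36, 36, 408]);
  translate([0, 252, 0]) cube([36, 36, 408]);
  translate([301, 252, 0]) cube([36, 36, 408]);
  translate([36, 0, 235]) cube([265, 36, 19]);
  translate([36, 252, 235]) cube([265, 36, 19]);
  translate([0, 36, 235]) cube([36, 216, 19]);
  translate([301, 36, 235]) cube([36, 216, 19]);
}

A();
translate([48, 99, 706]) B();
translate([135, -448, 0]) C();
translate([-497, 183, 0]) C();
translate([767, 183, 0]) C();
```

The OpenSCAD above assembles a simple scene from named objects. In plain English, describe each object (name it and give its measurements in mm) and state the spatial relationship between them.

A is a table: top 607 mm (x) × 654 mm (y), 42 mm thick, upper face at z = 706 mm, on four round legs of 48 mm diameter, each leg's bounding box inset 46 mm from the nearest pair of top edges, running from z = 0 to the bottom of the top.

B is a chair. The seat is a 511×456×36 mm slab with its top at z = 447 mm, on four 39×39 mm corner legs (flush with the seat edges, standing on z = 0). A flat backrest 34 mm thick, 503 mm tall, spans the full seat width and rises from the seat top along its +y edge, rear face flush with the rear of the seat.

C is a four-legged stool. The seat is a 337×288×25 mm slab whose top surface is at z = 433 mm; four square legs, each 36×36 mm in cross-section, run from the floor (z = 0) to the underside of the seat, each flush with a corner of the seat. Four stretchers, 36 mm wide and 19 mm tall, connect adjacent legs with their undersides at z = 235 mm, each running between the inner faces of the legs it joins and aligned with the legs' outer faces on the other axis.

The chair is on top of the table, centred. Three stools sit around the table at the −y, −x, +x sides.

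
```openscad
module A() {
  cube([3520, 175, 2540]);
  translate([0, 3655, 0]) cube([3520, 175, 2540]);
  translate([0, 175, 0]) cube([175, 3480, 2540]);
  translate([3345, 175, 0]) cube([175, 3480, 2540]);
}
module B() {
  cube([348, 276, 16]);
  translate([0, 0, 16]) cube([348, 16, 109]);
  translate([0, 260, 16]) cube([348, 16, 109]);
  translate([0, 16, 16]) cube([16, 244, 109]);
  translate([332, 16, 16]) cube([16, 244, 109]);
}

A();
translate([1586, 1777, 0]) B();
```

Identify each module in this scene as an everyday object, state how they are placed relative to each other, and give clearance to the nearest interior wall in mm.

A is a house frame. B is an open box. The open box sits inside the house frame, centred. The clearance to the nearest interior wall is 1411 mm.

Clearances: x = 1411, y = 1602; minimum 1411 mm.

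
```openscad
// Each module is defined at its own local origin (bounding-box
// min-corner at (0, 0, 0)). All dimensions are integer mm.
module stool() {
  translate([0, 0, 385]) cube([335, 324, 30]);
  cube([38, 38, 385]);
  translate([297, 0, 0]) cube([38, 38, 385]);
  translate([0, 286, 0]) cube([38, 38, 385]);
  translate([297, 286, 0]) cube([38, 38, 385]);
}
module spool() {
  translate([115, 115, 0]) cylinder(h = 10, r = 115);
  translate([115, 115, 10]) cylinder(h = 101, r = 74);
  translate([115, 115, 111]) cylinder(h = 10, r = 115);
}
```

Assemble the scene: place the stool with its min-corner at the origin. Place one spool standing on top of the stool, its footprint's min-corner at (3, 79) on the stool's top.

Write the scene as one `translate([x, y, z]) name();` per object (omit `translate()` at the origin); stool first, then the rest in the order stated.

stool();
translate([3, 79, 415]) spool();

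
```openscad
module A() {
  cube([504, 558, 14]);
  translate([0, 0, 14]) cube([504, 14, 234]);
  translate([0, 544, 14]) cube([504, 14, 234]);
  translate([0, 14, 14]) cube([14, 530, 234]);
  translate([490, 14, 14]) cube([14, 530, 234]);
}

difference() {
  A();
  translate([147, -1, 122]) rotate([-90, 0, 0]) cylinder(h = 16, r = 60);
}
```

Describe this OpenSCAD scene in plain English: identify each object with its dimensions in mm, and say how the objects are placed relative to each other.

A is an open storage box with external size 504×558×248 mm and wall thickness 14 mm (the base is also 14 mm thick). The base covers the whole footprint; the four walls stand on the base, with the y-facing walls full-width and the x-facing walls fitting between their inner faces.

The open box has a circular hole of radius 60 mm through its front wall, centred at (x = 147, z = 122).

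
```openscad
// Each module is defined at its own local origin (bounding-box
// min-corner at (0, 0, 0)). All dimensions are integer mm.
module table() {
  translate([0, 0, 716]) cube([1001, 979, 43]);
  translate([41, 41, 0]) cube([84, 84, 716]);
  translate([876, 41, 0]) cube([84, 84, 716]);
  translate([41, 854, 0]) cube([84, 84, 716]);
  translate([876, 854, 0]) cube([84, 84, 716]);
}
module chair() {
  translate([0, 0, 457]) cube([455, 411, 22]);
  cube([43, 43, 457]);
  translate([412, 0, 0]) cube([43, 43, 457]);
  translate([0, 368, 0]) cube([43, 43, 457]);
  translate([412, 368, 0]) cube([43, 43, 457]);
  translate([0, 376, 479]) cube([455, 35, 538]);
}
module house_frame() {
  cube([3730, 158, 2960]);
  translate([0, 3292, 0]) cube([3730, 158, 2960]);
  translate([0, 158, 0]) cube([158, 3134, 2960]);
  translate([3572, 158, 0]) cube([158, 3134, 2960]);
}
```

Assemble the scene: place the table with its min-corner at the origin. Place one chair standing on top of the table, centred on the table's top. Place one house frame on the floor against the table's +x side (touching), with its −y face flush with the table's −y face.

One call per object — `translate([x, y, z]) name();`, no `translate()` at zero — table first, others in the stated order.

table();
translate([273, 284, 759]) chair();
translate([1001, 0, 0]) house_frame();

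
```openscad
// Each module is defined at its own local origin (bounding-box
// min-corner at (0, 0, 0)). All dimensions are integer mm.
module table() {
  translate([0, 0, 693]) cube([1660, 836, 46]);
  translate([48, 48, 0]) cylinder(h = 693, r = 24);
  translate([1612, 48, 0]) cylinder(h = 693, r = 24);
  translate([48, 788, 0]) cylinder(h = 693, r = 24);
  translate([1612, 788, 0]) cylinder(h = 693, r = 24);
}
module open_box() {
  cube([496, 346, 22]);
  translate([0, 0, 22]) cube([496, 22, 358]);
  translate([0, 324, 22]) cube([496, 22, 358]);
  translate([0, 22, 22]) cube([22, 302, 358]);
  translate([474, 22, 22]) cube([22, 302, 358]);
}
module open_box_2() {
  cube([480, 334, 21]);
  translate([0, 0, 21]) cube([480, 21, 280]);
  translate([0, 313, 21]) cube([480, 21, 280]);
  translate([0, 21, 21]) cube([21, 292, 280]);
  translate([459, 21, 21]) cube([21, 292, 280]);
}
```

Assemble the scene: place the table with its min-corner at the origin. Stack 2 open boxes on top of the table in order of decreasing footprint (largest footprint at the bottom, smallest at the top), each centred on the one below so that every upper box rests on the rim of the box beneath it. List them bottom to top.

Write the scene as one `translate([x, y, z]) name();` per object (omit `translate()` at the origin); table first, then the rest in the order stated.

table();
translate([582, 245, 739]) open_box();
translate([590, 251, 1119]) open_box_2();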